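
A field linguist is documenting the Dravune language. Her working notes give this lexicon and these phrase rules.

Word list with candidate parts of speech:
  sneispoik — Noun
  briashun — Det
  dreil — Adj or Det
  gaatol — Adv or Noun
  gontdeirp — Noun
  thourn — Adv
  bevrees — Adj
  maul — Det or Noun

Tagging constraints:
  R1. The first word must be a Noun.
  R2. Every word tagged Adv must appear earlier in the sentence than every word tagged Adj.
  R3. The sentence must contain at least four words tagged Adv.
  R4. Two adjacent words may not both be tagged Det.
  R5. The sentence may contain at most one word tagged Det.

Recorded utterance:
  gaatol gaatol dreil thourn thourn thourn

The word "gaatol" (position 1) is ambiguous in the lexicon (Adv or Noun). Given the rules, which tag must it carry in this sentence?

Noun

Candidates per position — 1:gaatol {Adv,Noun}; 2:gaatol {Adv,Noun}; 3:dreil {Adj,Det}; 4:thourn {Adv}; 5:thourn {Adv}; 6:thourn {Adv}.
Position 1: Adv is ruled out by rule 1; that leaves Noun.
Position 2: Noun is ruled out by rule 3; that leaves Adv.
Position 3: Adj is ruled out by rule 2; that leaves Det.
The only consistent sequence is: Noun Adv Det Adv Adv Adv.
Rule-by-rule: rule 1 satisfied; rule 2 satisfied; rule 3 satisfied; rule 4 satisfied; rule 5 satisfied.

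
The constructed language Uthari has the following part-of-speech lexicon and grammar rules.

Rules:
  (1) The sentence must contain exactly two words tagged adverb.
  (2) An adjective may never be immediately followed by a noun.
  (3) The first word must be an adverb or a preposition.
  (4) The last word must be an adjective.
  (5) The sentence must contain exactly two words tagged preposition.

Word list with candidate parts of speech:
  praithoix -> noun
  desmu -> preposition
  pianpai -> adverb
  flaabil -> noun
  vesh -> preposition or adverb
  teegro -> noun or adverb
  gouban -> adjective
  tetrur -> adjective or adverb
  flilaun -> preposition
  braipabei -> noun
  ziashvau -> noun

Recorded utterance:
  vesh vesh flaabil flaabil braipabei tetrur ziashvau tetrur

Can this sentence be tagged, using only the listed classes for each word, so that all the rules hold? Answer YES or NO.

NO

Candidates per position — 1:vesh {preposition,adverb}; 2:vesh {preposition,adverb}; 3:flaabil {noun}; 4:flaabil {noun}; 5:braipabei {noun}; 6:tetrur {adjective,adverb}; 7:ziashvau {noun}; 8:tetrur {adjective,adverb}.
Every candidate sequence violates at least one rule; no consistent tagging exists.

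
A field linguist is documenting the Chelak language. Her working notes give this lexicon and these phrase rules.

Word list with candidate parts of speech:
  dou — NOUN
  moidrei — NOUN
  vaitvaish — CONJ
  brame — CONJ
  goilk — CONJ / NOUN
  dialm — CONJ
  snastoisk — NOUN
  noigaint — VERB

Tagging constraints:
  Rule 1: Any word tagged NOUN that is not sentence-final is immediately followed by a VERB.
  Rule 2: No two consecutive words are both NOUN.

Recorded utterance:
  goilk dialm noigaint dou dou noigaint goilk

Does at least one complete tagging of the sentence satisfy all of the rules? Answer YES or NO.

Candidates per position — 1:goilk {CONJ,NOUN}; 2:dialm {CONJ}; 3:noigaint {VERB}; 4:dou {NOUN}; 5:dou {NOUN}; 6:noigaint {VERB}; 7:goilk {CONJ,NOUN}.
Rule 1 cannot be satisfied by any choice of tags from the lexicon.
So there is no consistent tagging.

NO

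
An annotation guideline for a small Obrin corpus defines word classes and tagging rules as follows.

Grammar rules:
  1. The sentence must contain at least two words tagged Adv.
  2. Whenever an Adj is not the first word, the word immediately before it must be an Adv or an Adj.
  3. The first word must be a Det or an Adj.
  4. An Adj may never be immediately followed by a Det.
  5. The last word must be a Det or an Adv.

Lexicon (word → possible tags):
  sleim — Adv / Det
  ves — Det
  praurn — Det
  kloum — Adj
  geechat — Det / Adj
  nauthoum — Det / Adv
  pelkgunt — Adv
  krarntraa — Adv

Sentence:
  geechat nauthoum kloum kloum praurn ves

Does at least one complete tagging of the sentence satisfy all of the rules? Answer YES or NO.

Candidates per position — 1:geechat {Det,Adj}; 2:nauthoum {Det,Adv}; 3:kloum {Adj}; 4:kloum {Adj}; 5:praurn {Det}; 6:ves {Det}.
Rule 1 cannot be satisfied by any choice of tags from the lexicon.
So there is no consistent tagging.

NO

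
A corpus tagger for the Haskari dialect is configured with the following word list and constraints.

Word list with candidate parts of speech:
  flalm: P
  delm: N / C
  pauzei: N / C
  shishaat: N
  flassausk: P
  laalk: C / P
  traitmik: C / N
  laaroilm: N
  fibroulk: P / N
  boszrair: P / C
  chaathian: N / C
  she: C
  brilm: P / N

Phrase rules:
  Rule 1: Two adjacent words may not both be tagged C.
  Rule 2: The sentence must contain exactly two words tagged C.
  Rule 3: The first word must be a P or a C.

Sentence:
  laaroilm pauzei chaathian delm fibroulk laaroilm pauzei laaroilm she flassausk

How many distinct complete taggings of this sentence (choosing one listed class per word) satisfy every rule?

Candidates per position — 1:laaroilm {N}; 2:pauzei {N,C}; 3:chaathian {N,C}; 4:delm {N,C}; 5:fibroulk {P,N}; 6:laaroilm {N}; 7:pauzei {N,C}; 8:laaroilm {N}; 9:she {C}; 10:flassausk {P}.
There are 32 candidate sequences in total.
Rule 3 cannot be satisfied by any choice of tags from the lexicon.
So there is no consistent tagging.
Count = 0.

0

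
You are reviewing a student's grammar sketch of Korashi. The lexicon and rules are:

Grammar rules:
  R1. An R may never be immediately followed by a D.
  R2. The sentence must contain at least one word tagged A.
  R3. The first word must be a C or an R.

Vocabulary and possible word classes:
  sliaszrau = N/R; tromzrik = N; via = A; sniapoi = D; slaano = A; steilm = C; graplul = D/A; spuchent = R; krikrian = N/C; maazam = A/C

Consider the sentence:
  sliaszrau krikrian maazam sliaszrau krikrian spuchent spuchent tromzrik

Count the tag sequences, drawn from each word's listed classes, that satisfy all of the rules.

Candidates per position — 1:sliaszrau {N,R}; 2:krikrian {N,C}; 3:maazam {A,C}; 4:sliaszrau {N,R}; 5:krikrian {N,C}; 6:spuchent {R}; 7:spuchent {R}; 8:tromzrik {N}.
There are 32 candidate sequences in total.
Checking each against the rules leaves 8 sequences.
Count = 8.

8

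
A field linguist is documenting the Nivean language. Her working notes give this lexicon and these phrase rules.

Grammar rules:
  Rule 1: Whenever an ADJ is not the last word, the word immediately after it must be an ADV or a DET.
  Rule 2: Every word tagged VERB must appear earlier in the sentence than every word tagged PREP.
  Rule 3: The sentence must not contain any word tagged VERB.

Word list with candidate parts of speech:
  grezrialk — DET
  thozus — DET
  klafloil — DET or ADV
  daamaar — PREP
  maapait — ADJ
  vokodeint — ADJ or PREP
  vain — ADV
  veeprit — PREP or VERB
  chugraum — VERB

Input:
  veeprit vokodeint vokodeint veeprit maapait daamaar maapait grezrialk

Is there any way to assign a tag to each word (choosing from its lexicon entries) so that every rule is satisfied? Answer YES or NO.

Candidates per position — 1:veeprit {PREP,VERB}; 2:vokodeint {ADJ,PREP}; 3:vokodeint {ADJ,PREP}; 4:veeprit {PREP,VERB}; 5:maapait {ADJ}; 6:daamaar {PREP}; 7:maapait {ADJ}; 8:grezrialk {DET}.
Rule 1 cannot be satisfied by any choice of tags from the lexicon.
So there is no consistent tagging.

NO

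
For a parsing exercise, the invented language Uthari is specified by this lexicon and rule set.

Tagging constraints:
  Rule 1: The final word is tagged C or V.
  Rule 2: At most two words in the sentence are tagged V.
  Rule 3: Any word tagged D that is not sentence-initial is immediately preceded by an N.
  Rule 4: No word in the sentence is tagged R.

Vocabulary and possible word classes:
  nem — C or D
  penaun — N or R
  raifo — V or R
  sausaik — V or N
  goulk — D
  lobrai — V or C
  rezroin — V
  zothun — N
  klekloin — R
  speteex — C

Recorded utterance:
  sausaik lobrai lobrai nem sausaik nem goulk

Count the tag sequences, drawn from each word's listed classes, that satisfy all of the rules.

0

Candidates per position — 1:sausaik {V,N}; 2:lobrai {V,C}; 3:lobrai {V,C}; 4:nem {C,D}; 5:sausaik {V,N}; 6:nem {C,D}; 7:goulk {D}.
There are 64 candidate sequences in total.
Rule 1 cannot be satisfied by any choice of tags from the lexicon.
So there is no consistent tagging.
Count = 0.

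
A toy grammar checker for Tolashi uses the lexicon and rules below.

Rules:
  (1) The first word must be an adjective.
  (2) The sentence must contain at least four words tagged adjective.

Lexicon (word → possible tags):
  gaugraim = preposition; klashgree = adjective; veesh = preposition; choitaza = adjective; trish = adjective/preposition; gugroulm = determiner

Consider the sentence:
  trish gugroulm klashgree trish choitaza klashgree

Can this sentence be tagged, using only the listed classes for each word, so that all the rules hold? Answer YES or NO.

Candidates per position — 1:trish {adjective,preposition}; 2:gugroulm {determiner}; 3:klashgree {adjective}; 4:trish {adjective,preposition}; 5:choitaza {adjective}; 6:klashgree {adjective}.
One satisfying assignment: adjective determiner adjective preposition adjective adjective.
Check: rule 1 holds; rule 2 holds.

YES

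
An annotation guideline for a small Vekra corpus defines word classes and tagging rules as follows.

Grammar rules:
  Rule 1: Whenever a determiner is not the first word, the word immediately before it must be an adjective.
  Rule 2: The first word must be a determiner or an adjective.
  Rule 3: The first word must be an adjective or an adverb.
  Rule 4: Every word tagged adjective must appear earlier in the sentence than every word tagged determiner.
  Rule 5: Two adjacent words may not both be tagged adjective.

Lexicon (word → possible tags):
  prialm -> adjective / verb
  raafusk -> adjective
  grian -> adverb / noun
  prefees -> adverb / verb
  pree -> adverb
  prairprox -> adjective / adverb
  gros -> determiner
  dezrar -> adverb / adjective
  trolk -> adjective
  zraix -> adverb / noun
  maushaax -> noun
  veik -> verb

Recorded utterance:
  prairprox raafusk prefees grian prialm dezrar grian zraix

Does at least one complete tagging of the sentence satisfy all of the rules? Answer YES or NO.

NO

Candidates per position — 1:prairprox {adjective,adverb}; 2:raafusk {adjective}; 3:prefees {adverb,verb}; 4:grian {adverb,noun}; 5:prialm {adjective,verb}; 6:dezrar {adverb,adjective}; 7:grian {adverb,noun}; 8:zraix {adverb,noun}.
Every candidate sequence violates at least one rule; no consistent tagging exists.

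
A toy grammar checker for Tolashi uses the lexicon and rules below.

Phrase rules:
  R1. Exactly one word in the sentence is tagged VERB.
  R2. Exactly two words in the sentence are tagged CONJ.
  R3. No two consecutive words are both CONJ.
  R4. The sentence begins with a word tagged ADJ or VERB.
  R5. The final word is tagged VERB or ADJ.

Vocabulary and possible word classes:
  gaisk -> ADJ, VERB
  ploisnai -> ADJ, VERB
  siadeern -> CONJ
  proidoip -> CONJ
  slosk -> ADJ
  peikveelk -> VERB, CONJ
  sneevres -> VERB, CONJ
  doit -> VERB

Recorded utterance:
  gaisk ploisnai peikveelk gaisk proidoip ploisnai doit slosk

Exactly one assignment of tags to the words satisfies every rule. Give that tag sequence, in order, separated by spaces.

Candidates per position — 1:gaisk {ADJ,VERB}; 2:ploisnai {ADJ,VERB}; 3:peikveelk {VERB,CONJ}; 4:gaisk {ADJ,VERB}; 5:proidoip {CONJ}; 6:ploisnai {ADJ,VERB}; 7:doit {VERB}; 8:slosk {ADJ}.
Position 1: tagging it VERB would leave rule 1 unsatisfiable, so it must be ADJ.
Position 2: tagging it VERB would leave rule 1 unsatisfiable, so it must be ADJ.
Position 3: tagging it VERB would leave rule 1 unsatisfiable, so it must be CONJ.
Position 4: tagging it VERB would leave rule 1 unsatisfiable, so it must be ADJ.
Position 6: tagging it VERB would leave rule 1 unsatisfiable, so it must be ADJ.
That leaves exactly one tagging: ADJ ADJ CONJ ADJ CONJ ADJ VERB ADJ.
Verifying each rule — rule 1 satisfied; rule 2 satisfied; rule 3 satisfied; rule 4 satisfied; rule 5 satisfied.

ADJ ADJ CONJ ADJ CONJ ADJ VERB ADJ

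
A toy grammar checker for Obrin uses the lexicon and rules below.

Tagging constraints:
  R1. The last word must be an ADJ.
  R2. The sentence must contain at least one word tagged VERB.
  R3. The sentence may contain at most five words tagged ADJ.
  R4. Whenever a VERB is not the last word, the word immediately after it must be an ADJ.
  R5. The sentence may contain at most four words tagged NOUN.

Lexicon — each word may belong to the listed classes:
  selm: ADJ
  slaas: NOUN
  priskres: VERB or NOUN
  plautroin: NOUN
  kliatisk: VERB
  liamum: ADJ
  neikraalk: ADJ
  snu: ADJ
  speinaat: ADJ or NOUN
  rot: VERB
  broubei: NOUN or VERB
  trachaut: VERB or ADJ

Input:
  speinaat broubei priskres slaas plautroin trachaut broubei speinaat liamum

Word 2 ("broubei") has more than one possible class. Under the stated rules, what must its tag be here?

Candidates per position — 1:speinaat {ADJ,NOUN}; 2:broubei {NOUN,VERB}; 3:priskres {VERB,NOUN}; 4:slaas {NOUN}; 5:plautroin {NOUN}; 6:trachaut {VERB,ADJ}; 7:broubei {NOUN,VERB}; 8:speinaat {ADJ,NOUN}; 9:liamum {ADJ}.
If word 2 were VERB, no tagging could satisfy rule 4; so word 2 is NOUN.
If word 3 were VERB, no tagging could satisfy rule 4; so word 3 is NOUN.
If word 6 were VERB, no tagging could satisfy rule 4; so word 6 is ADJ.
If word 7 were NOUN, no tagging could satisfy rule 2; so word 7 is VERB.
If word 8 were NOUN, no tagging could satisfy rule 4; so word 8 is ADJ.
If word 1 were NOUN, no tagging could satisfy rule 5; so word 1 is ADJ.
That leaves exactly one tagging: ADJ NOUN NOUN NOUN NOUN ADJ VERB ADJ ADJ.
Check: rule 1 satisfied; rule 2 satisfied; rule 3 satisfied; rule 4 satisfied; rule 5 satisfied.

NOUN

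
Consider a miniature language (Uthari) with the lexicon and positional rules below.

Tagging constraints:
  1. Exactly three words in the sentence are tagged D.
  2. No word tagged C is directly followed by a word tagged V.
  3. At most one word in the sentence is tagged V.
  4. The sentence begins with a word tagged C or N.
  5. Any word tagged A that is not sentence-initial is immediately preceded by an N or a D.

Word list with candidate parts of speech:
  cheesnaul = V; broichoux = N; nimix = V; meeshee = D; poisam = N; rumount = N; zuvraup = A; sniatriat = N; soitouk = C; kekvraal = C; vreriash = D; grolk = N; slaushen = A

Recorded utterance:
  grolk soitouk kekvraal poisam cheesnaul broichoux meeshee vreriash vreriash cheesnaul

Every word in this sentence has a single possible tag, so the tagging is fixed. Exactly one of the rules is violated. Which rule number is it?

Fixed tagging: N C C N V N D D D V.
Rule check: R1 ✓, R2 ✓, R3 ✗, R4 ✓, R5 ✓.
Only rule 3 fails.

3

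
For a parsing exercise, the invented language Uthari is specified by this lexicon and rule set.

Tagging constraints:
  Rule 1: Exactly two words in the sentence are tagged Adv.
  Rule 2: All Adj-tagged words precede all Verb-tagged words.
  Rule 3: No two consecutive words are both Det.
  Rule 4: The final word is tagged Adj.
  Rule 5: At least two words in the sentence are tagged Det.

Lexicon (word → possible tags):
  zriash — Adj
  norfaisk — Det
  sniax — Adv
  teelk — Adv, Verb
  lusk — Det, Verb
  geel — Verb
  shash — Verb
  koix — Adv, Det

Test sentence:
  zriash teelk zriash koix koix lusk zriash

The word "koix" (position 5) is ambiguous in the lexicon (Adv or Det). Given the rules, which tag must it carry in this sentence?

Adv

Candidates per position — 1:zriash {Adj}; 2:teelk {Adv,Verb}; 3:zriash {Adj}; 4:koix {Adv,Det}; 5:koix {Adv,Det}; 6:lusk {Det,Verb}; 7:zriash {Adj}.
At position 2, choosing Verb makes rule 2 impossible to satisfy; hence Adv.
At position 6, choosing Verb makes rule 2 impossible to satisfy; hence Det.
At position 5, choosing Det makes rule 3 impossible to satisfy; hence Adv.
At position 4, choosing Adv makes rule 1 impossible to satisfy; hence Det.
So the tagging must be: Adj Adv Adj Det Adv Det Adj.
Rule-by-rule: rule 1 ✓; rule 2 ✓; rule 3 ✓; rule 4 ✓; rule 5 ✓.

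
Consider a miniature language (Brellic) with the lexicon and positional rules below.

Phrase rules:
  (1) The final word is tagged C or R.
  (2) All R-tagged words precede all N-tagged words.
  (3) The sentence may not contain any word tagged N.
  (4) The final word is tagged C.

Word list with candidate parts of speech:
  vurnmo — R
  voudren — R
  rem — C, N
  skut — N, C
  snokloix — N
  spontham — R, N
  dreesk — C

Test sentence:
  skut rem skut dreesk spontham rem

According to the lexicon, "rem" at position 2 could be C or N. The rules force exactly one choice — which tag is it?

C

Candidates per position — 1:skut {N,C}; 2:rem {C,N}; 3:skut {N,C}; 4:dreesk {C}; 5:spontham {R,N}; 6:rem {C,N}.
Word 1 cannot be N — rule 3 would then fail for every completion. It is C.
Word 2 cannot be N — rule 3 would then fail for every completion. It is C.
Word 3 cannot be N — rule 3 would then fail for every completion. It is C.
Word 5 cannot be N — rule 3 would then fail for every completion. It is R.
Word 6 cannot be N — rule 1 would then fail for every completion. It is C.
That leaves exactly one tagging: C C C C R C.
Check: rule 1 ok; rule 2 ok; rule 3 ok; rule 4 ok.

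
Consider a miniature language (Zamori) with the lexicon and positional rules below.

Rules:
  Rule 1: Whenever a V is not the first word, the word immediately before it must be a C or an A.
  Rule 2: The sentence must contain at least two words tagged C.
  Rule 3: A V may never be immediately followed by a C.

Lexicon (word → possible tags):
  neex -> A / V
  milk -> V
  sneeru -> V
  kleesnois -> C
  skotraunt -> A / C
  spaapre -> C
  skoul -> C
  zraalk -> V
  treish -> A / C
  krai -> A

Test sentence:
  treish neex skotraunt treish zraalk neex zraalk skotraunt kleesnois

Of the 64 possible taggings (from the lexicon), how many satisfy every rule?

10

Candidates per position — 1:treish {A,C}; 2:neex {A,V}; 3:skotraunt {A,C}; 4:treish {A,C}; 5:zraalk {V}; 6:neex {A,V}; 7:zraalk {V}; 8:skotraunt {A,C}; 9:kleesnois {C}.
There are 64 candidate sequences in total.
Checking each against the rules leaves 10 sequences.
Count = 10.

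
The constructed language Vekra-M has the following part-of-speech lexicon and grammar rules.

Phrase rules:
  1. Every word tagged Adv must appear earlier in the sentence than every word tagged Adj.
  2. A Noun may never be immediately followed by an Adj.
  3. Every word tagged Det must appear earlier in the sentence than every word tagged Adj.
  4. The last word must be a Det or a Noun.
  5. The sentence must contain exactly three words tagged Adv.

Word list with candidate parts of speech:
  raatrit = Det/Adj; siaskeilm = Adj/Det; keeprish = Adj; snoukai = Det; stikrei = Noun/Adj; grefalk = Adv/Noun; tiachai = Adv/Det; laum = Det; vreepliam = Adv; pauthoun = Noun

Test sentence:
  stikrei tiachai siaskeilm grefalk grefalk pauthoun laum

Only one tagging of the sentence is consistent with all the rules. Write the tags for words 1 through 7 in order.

Noun Adv Det Adv Adv Noun Det

Candidates per position — 1:stikrei {Noun,Adj}; 2:tiachai {Adv,Det}; 3:siaskeilm {Adj,Det}; 4:grefalk {Adv,Noun}; 5:grefalk {Adv,Noun}; 6:pauthoun {Noun}; 7:laum {Det}.
If word 1 were Adj, no tagging could satisfy rule 3; so word 1 is Noun.
If word 2 were Det, no tagging could satisfy rule 5; so word 2 is Adv.
If word 3 were Adj, no tagging could satisfy rule 3; so word 3 is Det.
If word 4 were Noun, no tagging could satisfy rule 5; so word 4 is Adv.
If word 5 were Noun, no tagging could satisfy rule 5; so word 5 is Adv.
That leaves exactly one tagging: Noun Adv Det Adv Adv Noun Det.
Check: rule 1 holds; rule 2 holds; rule 3 holds; rule 4 holds; rule 5 holds.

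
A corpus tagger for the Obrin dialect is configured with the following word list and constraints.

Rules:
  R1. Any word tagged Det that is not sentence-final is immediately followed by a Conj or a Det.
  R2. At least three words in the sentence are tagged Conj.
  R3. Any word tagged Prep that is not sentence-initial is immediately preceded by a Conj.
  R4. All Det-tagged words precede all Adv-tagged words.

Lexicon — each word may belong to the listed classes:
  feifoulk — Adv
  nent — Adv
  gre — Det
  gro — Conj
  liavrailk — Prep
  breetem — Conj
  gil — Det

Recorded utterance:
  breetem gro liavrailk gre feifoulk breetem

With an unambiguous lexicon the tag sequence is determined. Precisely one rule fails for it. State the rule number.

Fixed tagging: Conj Conj Prep Det Adv Conj.
Checking each rule: R1 ✗, R2 ✓, R3 ✓, R4 ✓.
Only rule 1 fails.

1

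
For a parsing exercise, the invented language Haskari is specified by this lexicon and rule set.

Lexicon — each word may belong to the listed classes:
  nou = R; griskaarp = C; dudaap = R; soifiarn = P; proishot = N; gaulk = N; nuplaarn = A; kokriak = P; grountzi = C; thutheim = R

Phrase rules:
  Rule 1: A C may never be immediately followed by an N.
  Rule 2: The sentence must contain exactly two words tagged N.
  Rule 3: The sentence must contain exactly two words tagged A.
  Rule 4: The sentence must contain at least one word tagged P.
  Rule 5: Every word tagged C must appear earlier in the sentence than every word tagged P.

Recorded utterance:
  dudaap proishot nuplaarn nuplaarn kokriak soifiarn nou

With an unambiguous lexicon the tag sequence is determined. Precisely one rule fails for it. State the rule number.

2

Fixed tagging: R N A A P P R.
Rule check: R1 ok, R2 fails, R3 ok, R4 ok, R5 ok.
Only rule 2 fails.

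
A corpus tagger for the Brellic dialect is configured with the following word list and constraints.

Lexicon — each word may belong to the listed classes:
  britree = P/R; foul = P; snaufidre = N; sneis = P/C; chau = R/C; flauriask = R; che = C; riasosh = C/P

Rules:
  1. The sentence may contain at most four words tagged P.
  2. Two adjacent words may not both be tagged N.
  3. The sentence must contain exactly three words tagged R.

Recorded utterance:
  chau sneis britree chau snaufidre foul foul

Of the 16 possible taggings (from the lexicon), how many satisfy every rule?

2

Candidates per position — 1:chau {R,C}; 2:sneis {P,C}; 3:britree {P,R}; 4:chau {R,C}; 5:snaufidre {N}; 6:foul {P}; 7:foul {P}.
There are 16 candidate sequences in total.
The sequences that satisfy every rule: R P R R N P P; R C R R N P P.
Count = 2.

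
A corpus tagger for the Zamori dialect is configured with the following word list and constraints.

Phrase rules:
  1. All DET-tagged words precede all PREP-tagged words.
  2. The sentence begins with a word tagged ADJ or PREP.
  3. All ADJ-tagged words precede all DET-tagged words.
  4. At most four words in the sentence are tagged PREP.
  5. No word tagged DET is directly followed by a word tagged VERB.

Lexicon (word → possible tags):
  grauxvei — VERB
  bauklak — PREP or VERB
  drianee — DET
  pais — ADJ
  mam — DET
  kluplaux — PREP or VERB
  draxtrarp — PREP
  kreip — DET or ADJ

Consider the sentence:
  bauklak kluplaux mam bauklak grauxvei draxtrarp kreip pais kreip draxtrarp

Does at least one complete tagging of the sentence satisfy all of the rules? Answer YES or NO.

Candidates per position — 1:bauklak {PREP,VERB}; 2:kluplaux {PREP,VERB}; 3:mam {DET}; 4:bauklak {PREP,VERB}; 5:grauxvei {VERB}; 6:draxtrarp {PREP}; 7:kreip {DET,ADJ}; 8:pais {ADJ}; 9:kreip {DET,ADJ}; 10:draxtrarp {PREP}.
Rule 3 cannot be satisfied by any choice of tags from the lexicon.
So there is no consistent tagging.

NO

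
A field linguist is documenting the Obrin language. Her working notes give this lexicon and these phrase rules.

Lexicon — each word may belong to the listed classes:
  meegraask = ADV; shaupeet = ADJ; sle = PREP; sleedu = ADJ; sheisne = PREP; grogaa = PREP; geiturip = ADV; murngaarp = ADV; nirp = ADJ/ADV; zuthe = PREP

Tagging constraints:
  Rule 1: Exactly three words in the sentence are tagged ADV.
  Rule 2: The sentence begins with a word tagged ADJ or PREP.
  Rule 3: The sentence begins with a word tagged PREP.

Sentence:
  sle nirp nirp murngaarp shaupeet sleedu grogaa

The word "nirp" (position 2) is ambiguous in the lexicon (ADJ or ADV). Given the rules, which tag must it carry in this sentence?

ADV

Candidates per position — 1:sle {PREP}; 2:nirp {ADJ,ADV}; 3:nirp {ADJ,ADV}; 4:murngaarp {ADV}; 5:shaupeet {ADJ}; 6:sleedu {ADJ}; 7:grogaa {PREP}.
At position 2, choosing ADJ makes rule 1 impossible to satisfy; hence ADV.
At position 3, choosing ADJ makes rule 1 impossible to satisfy; hence ADV.
That leaves exactly one tagging: PREP ADV ADV ADV ADJ ADJ PREP.
Rule-by-rule: rule 1 satisfied; rule 2 satisfied; rule 3 satisfied.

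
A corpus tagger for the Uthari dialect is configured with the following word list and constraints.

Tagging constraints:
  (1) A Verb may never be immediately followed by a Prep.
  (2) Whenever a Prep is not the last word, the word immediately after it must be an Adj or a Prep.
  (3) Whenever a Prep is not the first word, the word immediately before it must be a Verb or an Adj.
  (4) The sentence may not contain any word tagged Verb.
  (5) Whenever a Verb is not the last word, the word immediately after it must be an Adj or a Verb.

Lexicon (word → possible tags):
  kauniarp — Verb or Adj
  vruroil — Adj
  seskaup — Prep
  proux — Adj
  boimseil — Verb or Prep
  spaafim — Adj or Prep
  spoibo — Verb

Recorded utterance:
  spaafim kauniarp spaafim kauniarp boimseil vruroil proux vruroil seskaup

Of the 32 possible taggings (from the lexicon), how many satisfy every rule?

4

Candidates per position — 1:spaafim {Adj,Prep}; 2:kauniarp {Verb,Adj}; 3:spaafim {Adj,Prep}; 4:kauniarp {Verb,Adj}; 5:boimseil {Verb,Prep}; 6:vruroil {Adj}; 7:proux {Adj}; 8:vruroil {Adj}; 9:seskaup {Prep}.
There are 32 candidate sequences in total.
The sequences that satisfy every rule: Adj Adj Adj Adj Prep Adj Adj Adj Prep; Adj Adj Prep Adj Prep Adj Adj Adj Prep; Prep Adj Adj Adj Prep Adj Adj Adj Prep; Prep Adj Prep Adj Prep Adj Adj Adj Prep.
Count = 4.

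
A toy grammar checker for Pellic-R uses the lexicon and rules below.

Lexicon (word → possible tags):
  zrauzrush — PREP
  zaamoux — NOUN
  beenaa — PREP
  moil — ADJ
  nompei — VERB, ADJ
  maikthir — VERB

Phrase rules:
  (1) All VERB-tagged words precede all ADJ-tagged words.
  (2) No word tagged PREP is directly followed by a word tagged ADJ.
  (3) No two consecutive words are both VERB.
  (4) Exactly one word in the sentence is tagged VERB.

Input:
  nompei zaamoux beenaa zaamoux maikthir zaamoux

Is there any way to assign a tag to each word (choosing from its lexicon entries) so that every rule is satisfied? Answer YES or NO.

Candidates per position — 1:nompei {VERB,ADJ}; 2:zaamoux {NOUN}; 3:beenaa {PREP}; 4:zaamoux {NOUN}; 5:maikthir {VERB}; 6:zaamoux {NOUN}.
Every candidate sequence violates at least one rule; no consistent tagging exists.

NO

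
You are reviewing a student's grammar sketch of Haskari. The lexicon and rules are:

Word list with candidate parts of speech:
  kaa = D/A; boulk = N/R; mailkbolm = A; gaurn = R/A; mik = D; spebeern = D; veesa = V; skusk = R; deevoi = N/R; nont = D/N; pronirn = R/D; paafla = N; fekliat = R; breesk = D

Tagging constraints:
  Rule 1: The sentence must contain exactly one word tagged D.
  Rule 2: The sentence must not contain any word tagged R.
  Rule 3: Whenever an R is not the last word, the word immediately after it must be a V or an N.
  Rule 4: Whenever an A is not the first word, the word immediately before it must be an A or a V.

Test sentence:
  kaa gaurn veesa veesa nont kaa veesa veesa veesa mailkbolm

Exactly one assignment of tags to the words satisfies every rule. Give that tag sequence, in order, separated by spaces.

Candidates per position — 1:kaa {D,A}; 2:gaurn {R,A}; 3:veesa {V}; 4:veesa {V}; 5:nont {D,N}; 6:kaa {D,A}; 7:veesa {V}; 8:veesa {V}; 9:veesa {V}; 10:mailkbolm {A}.
If word 2 were R, no tagging could satisfy rule 2; so word 2 is A.
If word 6 were A, no tagging could satisfy rule 4; so word 6 is D.
If word 1 were D, no tagging could satisfy rule 1; so word 1 is A.
If word 5 were D, no tagging could satisfy rule 1; so word 5 is N.
That leaves exactly one tagging: A A V V N D V V V A.
Checking: rule 1 satisfied; rule 2 satisfied; rule 3 satisfied; rule 4 satisfied.

A A V V N D V V V A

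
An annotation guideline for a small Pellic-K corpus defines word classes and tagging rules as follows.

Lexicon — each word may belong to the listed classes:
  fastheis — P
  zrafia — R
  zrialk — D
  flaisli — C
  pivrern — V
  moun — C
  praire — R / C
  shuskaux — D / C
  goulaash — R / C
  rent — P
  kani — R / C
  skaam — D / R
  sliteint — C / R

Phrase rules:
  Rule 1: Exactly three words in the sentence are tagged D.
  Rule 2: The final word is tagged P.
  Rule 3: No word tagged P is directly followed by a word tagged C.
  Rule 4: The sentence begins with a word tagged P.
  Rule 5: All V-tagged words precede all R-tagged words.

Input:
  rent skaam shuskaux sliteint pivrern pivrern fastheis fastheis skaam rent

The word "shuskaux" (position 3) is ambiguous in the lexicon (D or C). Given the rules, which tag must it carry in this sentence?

Candidates per position — 1:rent {P}; 2:skaam {D,R}; 3:shuskaux {D,C}; 4:sliteint {C,R}; 5:pivrern {V}; 6:pivrern {V}; 7:fastheis {P}; 8:fastheis {P}; 9:skaam {D,R}; 10:rent {P}.
Word 2 cannot be R — rule 1 would then fail for every completion. It is D.
Word 3 cannot be C — rule 1 would then fail for every completion. It is D.
Word 4 cannot be R — rule 5 would then fail for every completion. It is C.
Word 9 cannot be R — rule 1 would then fail for every completion. It is D.
The unique satisfying tagging is: P D D C V V P P D P.
Rule-by-rule: rule 1 holds; rule 2 holds; rule 3 holds; rule 4 holds; rule 5 holds.

D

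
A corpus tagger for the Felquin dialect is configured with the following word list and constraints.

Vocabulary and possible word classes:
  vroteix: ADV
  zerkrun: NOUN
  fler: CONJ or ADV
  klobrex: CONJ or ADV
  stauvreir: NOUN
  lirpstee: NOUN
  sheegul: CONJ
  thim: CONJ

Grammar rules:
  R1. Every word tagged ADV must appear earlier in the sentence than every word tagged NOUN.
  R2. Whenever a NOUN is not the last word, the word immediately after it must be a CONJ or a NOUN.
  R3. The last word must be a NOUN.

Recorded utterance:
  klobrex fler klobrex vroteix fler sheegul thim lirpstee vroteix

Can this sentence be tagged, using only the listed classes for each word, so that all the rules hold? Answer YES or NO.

NO

Candidates per position — 1:klobrex {CONJ,ADV}; 2:fler {CONJ,ADV}; 3:klobrex {CONJ,ADV}; 4:vroteix {ADV}; 5:fler {CONJ,ADV}; 6:sheegul {CONJ}; 7:thim {CONJ}; 8:lirpstee {NOUN}; 9:vroteix {ADV}.
Rule 1 cannot be satisfied by any choice of tags from the lexicon.
So there is no consistent tagging.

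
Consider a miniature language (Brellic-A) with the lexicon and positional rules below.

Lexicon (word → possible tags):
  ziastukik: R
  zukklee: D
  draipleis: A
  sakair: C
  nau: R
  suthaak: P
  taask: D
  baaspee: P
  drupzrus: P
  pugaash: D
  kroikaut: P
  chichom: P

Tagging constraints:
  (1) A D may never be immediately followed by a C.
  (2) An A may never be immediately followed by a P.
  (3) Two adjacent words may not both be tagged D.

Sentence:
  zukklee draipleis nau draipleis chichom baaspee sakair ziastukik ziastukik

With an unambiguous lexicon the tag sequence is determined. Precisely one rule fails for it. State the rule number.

Fixed tagging: D A R A P P C R R.
Applying the rules: R1 pass, R2 fail, R3 pass.
Only rule 2 fails.

2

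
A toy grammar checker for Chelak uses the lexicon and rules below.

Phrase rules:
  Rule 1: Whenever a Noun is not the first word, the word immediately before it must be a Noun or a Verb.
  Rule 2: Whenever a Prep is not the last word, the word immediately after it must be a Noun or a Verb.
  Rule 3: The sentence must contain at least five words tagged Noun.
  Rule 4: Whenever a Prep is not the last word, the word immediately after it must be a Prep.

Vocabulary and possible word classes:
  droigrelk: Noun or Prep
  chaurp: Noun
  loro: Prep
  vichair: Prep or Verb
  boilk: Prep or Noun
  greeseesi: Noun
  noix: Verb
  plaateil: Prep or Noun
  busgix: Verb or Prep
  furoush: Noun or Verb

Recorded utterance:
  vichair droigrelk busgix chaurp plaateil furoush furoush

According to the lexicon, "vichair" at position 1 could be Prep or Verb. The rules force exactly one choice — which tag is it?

Candidates per position — 1:vichair {Prep,Verb}; 2:droigrelk {Noun,Prep}; 3:busgix {Verb,Prep}; 4:chaurp {Noun}; 5:plaateil {Prep,Noun}; 6:furoush {Noun,Verb}; 7:furoush {Noun,Verb}.
Position 1: tagging it Prep would leave rule 4 unsatisfiable, so it must be Verb.
Position 2: tagging it Prep would leave rule 3 unsatisfiable, so it must be Noun.
Position 3: tagging it Prep would leave rule 1 unsatisfiable, so it must be Verb.
Position 5: tagging it Prep would leave rule 3 unsatisfiable, so it must be Noun.
Position 6: tagging it Verb would leave rule 3 unsatisfiable, so it must be Noun.
Position 7: tagging it Verb would leave rule 3 unsatisfiable, so it must be Noun.
That leaves exactly one tagging: Verb Noun Verb Noun Noun Noun Noun.
Verifying each rule — rule 1 satisfied; rule 2 satisfied; rule 3 satisfied; rule 4 satisfied.

Verb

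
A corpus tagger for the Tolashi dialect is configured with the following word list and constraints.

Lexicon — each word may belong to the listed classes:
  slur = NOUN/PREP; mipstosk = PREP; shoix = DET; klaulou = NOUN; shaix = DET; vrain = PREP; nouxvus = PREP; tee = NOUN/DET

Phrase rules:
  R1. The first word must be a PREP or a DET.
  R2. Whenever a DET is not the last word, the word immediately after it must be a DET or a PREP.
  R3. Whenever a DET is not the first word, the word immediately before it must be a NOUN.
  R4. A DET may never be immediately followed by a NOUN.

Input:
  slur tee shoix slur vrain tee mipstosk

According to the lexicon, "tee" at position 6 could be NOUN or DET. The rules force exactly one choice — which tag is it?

NOUN

Candidates per position — 1:slur {NOUN,PREP}; 2:tee {NOUN,DET}; 3:shoix {DET}; 4:slur {NOUN,PREP}; 5:vrain {PREP}; 6:tee {NOUN,DET}; 7:mipstosk {PREP}.
Word 1 cannot be NOUN — rule 1 would then fail for every completion. It is PREP.
Word 2 cannot be DET — rule 3 would then fail for every completion. It is NOUN.
Word 4 cannot be NOUN — rule 2 would then fail for every completion. It is PREP.
Word 6 cannot be DET — rule 3 would then fail for every completion. It is NOUN.
That leaves exactly one tagging: PREP NOUN DET PREP PREP NOUN PREP.
Rule-by-rule: rule 1 ✓; rule 2 ✓; rule 3 ✓; rule 4 ✓.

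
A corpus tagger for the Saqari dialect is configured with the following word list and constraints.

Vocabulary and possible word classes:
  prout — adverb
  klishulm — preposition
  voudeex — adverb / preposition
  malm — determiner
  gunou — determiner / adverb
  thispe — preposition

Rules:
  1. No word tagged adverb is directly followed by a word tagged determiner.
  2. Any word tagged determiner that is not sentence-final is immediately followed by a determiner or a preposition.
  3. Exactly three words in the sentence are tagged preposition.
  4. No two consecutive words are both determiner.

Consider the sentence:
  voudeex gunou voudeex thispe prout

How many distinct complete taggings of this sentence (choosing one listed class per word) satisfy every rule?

Candidates per position — 1:voudeex {adverb,preposition}; 2:gunou {determiner,adverb}; 3:voudeex {adverb,preposition}; 4:thispe {preposition}; 5:prout {adverb}.
There are 8 candidate sequences in total.
The sequences that satisfy every rule: preposition determiner preposition preposition adverb; preposition adverb preposition preposition adverb.
Count = 2.

2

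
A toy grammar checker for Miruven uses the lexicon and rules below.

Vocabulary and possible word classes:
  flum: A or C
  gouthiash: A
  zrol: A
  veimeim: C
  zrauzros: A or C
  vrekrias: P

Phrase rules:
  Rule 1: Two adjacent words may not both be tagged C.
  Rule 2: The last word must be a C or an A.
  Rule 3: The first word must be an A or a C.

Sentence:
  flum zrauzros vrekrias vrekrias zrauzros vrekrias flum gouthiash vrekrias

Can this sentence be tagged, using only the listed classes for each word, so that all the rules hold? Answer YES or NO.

Candidates per position — 1:flum {A,C}; 2:zrauzros {A,C}; 3:vrekrias {P}; 4:vrekrias {P}; 5:zrauzros {A,C}; 6:vrekrias {P}; 7:flum {A,C}; 8:gouthiash {A}; 9:vrekrias {P}.
Rule 2 cannot be satisfied by any choice of tags from the lexicon.
So there is no consistent tagging.

NO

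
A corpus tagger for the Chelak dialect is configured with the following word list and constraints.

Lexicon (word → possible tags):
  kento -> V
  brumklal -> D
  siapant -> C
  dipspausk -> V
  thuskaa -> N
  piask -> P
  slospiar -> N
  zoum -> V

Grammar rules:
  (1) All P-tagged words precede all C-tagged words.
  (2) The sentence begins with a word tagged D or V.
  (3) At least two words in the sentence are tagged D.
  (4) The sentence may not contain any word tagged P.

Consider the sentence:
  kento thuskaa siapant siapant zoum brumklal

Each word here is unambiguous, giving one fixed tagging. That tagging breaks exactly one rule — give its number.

3

Fixed tagging: V N C C V D.
Applying the rules: R1 holds, R2 holds, R3 violated, R4 holds.
Only rule 3 fails.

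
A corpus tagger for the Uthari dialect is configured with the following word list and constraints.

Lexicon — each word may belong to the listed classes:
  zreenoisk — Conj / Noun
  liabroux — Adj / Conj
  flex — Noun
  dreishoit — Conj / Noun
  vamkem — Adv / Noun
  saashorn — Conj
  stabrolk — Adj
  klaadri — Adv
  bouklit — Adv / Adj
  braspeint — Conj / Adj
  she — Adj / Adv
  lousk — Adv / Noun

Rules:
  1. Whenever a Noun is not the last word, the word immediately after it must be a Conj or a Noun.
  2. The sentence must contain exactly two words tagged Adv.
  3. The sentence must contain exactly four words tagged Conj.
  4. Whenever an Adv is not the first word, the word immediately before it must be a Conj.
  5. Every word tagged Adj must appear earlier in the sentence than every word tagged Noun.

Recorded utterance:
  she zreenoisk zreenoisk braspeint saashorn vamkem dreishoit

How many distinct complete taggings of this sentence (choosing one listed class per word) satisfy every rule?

Candidates per position — 1:she {Adj,Adv}; 2:zreenoisk {Conj,Noun}; 3:zreenoisk {Conj,Noun}; 4:braspeint {Conj,Adj}; 5:saashorn {Conj}; 6:vamkem {Adv,Noun}; 7:dreishoit {Conj,Noun}.
There are 64 candidate sequences in total.
The sequences that satisfy every rule: Adv Conj Conj Conj Conj Adv Noun; Adv Conj Conj Adj Conj Adv Conj; Adv Conj Noun Conj Conj Adv Conj; Adv Noun Conj Conj Conj Adv Conj.
Count = 4.

4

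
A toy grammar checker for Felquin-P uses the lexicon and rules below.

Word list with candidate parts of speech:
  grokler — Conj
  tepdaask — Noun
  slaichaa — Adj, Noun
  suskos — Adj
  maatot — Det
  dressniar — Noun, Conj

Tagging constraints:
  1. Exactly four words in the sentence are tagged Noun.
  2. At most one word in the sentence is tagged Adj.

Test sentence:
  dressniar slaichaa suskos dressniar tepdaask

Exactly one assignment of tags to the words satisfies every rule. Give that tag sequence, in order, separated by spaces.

Candidates per position — 1:dressniar {Noun,Conj}; 2:slaichaa {Adj,Noun}; 3:suskos {Adj}; 4:dressniar {Noun,Conj}; 5:tepdaask {Noun}.
Position 1: Conj is ruled out by rule 1; that leaves Noun.
Position 2: Adj is ruled out by rule 1; that leaves Noun.
Position 4: Conj is ruled out by rule 1; that leaves Noun.
The only consistent sequence is: Noun Noun Adj Noun Noun.
Checking: rule 1 satisfied; rule 2 satisfied.

Noun Noun Adj Noun Noun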